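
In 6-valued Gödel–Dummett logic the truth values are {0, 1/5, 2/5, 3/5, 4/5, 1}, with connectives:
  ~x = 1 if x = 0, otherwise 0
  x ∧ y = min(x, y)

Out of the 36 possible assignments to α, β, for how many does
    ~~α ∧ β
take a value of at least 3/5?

15

value 1: 5 assignments (counts)
value 4/5: 5 assignments (counts)
value 3/5: 5 assignments (counts)
value 2/5: 5 assignments
value 1/5: 5 assignments
value 0: 11 assignments
So 15 of the 36 assignments meet the threshold.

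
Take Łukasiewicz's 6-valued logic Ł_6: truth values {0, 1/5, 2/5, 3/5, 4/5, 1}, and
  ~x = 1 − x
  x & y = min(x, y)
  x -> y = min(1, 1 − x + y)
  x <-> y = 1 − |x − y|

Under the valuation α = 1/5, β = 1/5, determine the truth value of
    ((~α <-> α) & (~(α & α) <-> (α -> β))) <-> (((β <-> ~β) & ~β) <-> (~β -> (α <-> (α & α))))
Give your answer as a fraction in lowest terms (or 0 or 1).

1

~α = ~1/5 = 4/5
~α <-> α = 4/5 <-> 1/5 = 2/5
α & α = 1/5 & 1/5 = 1/5
~(α & α) = ~1/5 = 4/5
α -> β = 1/5 -> 1/5 = 1
~(α & α) <-> (α -> β) = 4/5 <-> 1 = 4/5
(~α <-> α) & (~(α & α) <-> (α -> β)) = 2/5 & 4/5 = 2/5
~β = ~1/5 = 4/5
β <-> ~β = 1/5 <-> 4/5 = 2/5
~β = ~1/5 = 4/5
(β <-> ~β) & ~β = 2/5 & 4/5 = 2/5
~β = ~1/5 = 4/5
α & α = 1/5 & 1/5 = 1/5
α <-> (α & α) = 1/5 <-> 1/5 = 1
~β -> (α <-> (α & α)) = 4/5 -> 1 = 1
((β <-> ~β) & ~β) <-> (~β -> (α <-> (α & α))) = 2/5 <-> 1 = 2/5
((~α <-> α) & (~(α & α) <-> (α -> β))) <-> (((β <-> ~β) & ~β) <-> (~β -> (α <-> (α & α)))) = 2/5 <-> 2/5 = 1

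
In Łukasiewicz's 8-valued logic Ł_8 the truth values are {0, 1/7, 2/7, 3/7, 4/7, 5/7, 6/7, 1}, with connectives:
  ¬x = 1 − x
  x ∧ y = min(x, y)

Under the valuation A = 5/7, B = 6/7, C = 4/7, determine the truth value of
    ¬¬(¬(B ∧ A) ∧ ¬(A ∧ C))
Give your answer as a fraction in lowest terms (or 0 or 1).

2/7

B ∧ A = 6/7 ∧ 5/7 = 5/7
¬(B ∧ A) = ¬5/7 = 2/7
A ∧ C = 5/7 ∧ 4/7 = 4/7
¬(A ∧ C) = ¬4/7 = 3/7
¬(B ∧ A) ∧ ¬(A ∧ C) = 2/7 ∧ 3/7 = 2/7
¬(¬(B ∧ A) ∧ ¬(A ∧ C)) = ¬2/7 = 5/7
¬¬(¬(B ∧ A) ∧ ¬(A ∧ C)) = ¬5/7 = 2/7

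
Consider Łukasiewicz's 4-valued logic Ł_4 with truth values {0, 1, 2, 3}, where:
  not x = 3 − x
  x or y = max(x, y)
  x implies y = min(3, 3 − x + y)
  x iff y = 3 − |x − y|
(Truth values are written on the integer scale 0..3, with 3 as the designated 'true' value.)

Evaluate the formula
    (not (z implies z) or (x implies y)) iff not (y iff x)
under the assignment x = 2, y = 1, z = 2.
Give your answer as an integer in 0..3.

z implies z = 2 implies 2 = 3
not (z implies z) = not 3 = 0
x implies y = 2 implies 1 = 2
not (z implies z) or (x implies y) = 0 or 2 = 2
y iff x = 1 iff 2 = 2
not (y iff x) = not 2 = 1
(not (z implies z) or (x implies y)) iff not (y iff x) = 2 iff 1 = 2

2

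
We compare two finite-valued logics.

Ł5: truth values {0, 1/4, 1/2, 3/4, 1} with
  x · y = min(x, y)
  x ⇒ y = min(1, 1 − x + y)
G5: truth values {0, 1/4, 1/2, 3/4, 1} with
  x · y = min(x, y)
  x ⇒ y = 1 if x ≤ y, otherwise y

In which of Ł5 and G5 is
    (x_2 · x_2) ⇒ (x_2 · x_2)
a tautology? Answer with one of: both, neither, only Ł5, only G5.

both

In Ł5: every assignment gives 1 — tautology.
In G5: every assignment gives 1 — tautology.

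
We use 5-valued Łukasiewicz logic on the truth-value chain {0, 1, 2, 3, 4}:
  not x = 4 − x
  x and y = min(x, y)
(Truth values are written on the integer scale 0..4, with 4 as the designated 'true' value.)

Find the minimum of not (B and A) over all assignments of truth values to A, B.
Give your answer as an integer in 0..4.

Take A = 4, B = 4:
B and A = 4 and 4 = 4
not (B and A) = not 4 = 0
No assignment yields a value below 0, so this is the minimum.

0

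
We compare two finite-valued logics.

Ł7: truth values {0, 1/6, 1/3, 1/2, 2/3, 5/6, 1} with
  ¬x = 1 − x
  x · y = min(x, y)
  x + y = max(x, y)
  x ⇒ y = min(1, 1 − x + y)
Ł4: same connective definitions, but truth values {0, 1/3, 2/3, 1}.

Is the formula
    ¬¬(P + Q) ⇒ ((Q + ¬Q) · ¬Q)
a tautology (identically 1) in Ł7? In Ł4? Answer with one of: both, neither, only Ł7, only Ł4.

neither

In Ł7: at P = 0, Q = 2/3 the value is 2/3 — not a tautology.
In Ł4: at P = 0, Q = 2/3 the value is 2/3 — not a tautology.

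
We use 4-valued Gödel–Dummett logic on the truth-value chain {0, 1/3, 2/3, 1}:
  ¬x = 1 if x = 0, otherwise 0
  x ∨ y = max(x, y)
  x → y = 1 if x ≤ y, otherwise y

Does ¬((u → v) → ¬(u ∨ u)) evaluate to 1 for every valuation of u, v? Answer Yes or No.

Counterexample: take u = 0, v = 0.
u → v = 0 → 0 = 1
u ∨ u = 0 ∨ 0 = 0
¬(u ∨ u) = ¬0 = 1
(u → v) → ¬(u ∨ u) = 1 → 1 = 1
¬((u → v) → ¬(u ∨ u)) = ¬1 = 0
This gives 0 ≠ 1.

No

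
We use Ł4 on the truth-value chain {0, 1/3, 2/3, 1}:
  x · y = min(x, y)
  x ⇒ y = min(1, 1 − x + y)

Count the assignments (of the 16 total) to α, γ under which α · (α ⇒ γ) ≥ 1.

1

α = 0, γ = 0 ↦ 0  <
α = 0, γ = 1/3 ↦ 0  <
α = 0, γ = 2/3 ↦ 0  <
α = 0, γ = 1 ↦ 0  <
α = 1/3, γ = 0 ↦ 1/3  <
α = 1/3, γ = 1/3 ↦ 1/3  <
α = 1/3, γ = 2/3 ↦ 1/3  <
α = 1/3, γ = 1 ↦ 1/3  <
α = 2/3, γ = 0 ↦ 1/3  <
α = 2/3, γ = 1/3 ↦ 2/3  <
α = 2/3, γ = 2/3 ↦ 2/3  <
α = 2/3, γ = 1 ↦ 2/3  <
α = 1, γ = 0 ↦ 0  <
α = 1, γ = 1/3 ↦ 1/3  <
α = 1, γ = 2/3 ↦ 2/3  <
α = 1, γ = 1 ↦ 1  ≥
So 1 of the 16 assignments meets the threshold.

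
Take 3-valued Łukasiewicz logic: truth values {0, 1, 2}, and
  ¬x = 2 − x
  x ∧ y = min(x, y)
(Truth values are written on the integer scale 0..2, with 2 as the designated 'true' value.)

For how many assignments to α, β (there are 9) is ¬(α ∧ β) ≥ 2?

5

α = 0, β = 0 ↦ 2  ≥
α = 0, β = 1 ↦ 2  ≥
α = 0, β = 2 ↦ 2  ≥
α = 1, β = 0 ↦ 2  ≥
α = 1, β = 1 ↦ 1  <
α = 1, β = 2 ↦ 1  <
α = 2, β = 0 ↦ 2  ≥
α = 2, β = 1 ↦ 1  <
α = 2, β = 2 ↦ 0  <
So 5 of the 9 assignments meet the threshold.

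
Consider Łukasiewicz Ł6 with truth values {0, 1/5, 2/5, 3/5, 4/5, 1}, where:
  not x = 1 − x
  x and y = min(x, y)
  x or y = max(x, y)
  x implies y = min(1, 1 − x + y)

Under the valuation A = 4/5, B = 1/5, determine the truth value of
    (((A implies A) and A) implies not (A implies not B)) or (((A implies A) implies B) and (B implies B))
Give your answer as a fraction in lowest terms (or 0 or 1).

1/5

A implies A = 4/5 implies 4/5 = 1
(A implies A) and A = 1 and 4/5 = 4/5
not B = not 1/5 = 4/5
A implies not B = 4/5 implies 4/5 = 1
not (A implies not B) = not 1 = 0
((A implies A) and A) implies not (A implies not B) = 4/5 implies 0 = 1/5
A implies A = 4/5 implies 4/5 = 1
(A implies A) implies B = 1 implies 1/5 = 1/5
B implies B = 1/5 implies 1/5 = 1
((A implies A) implies B) and (B implies B) = 1/5 and 1 = 1/5
(((A implies A) and A) implies not (A implies not B)) or (((A implies A) implies B) and (B implies B)) = 1/5 or 1/5 = 1/5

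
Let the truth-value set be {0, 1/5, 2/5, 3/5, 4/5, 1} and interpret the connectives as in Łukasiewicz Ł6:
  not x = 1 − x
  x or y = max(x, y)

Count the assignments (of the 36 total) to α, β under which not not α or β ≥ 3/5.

value 1: 11 assignments (counts)
value 4/5: 9 assignments (counts)
value 3/5: 7 assignments (counts)
value 2/5: 5 assignments
value 1/5: 3 assignments
value 0: 1 assignment
So 27 of the 36 assignments meet the threshold.

27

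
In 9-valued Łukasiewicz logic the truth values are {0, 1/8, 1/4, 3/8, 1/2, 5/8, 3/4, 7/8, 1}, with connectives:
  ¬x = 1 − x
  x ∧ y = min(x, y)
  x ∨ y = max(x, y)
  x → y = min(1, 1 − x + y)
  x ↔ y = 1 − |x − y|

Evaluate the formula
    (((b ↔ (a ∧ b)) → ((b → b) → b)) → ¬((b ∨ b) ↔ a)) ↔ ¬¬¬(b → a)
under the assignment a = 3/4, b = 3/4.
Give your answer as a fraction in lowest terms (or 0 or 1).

3/4

a ∧ b = 3/4 ∧ 3/4 = 3/4
b ↔ (a ∧ b) = 3/4 ↔ 3/4 = 1
b → b = 3/4 → 3/4 = 1
(b → b) → b = 1 → 3/4 = 3/4
(b ↔ (a ∧ b)) → ((b → b) → b) = 1 → 3/4 = 3/4
b ∨ b = 3/4 ∨ 3/4 = 3/4
(b ∨ b) ↔ a = 3/4 ↔ 3/4 = 1
¬((b ∨ b) ↔ a) = ¬1 = 0
((b ↔ (a ∧ b)) → ((b → b) → b)) → ¬((b ∨ b) ↔ a) = 3/4 → 0 = 1/4
b → a = 3/4 → 3/4 = 1
¬(b → a) = ¬1 = 0
¬¬(b → a) = ¬0 = 1
¬¬¬(b → a) = ¬1 = 0
(((b ↔ (a ∧ b)) → ((b → b) → b)) → ¬((b ∨ b) ↔ a)) ↔ ¬¬¬(b → a) = 1/4 ↔ 0 = 3/4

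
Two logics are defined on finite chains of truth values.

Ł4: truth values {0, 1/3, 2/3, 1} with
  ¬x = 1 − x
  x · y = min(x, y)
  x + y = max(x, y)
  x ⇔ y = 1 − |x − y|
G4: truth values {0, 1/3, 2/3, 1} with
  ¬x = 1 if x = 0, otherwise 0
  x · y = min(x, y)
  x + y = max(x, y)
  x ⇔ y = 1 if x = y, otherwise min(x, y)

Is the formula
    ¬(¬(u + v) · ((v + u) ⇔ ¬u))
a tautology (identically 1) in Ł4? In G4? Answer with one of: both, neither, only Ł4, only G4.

only G4

In Ł4: at u = 0, v = 1/3 the value is 2/3 — not a tautology.
In G4: every assignment gives 1 — tautology.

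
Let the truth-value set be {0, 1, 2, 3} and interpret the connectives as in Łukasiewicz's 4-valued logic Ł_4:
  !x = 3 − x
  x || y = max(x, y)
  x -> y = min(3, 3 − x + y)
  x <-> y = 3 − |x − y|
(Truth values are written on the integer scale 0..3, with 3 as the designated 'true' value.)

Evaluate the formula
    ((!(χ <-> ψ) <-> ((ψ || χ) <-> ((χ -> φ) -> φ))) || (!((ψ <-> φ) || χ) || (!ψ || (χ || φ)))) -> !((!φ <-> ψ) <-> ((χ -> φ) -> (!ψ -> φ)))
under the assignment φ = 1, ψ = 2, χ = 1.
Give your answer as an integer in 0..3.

χ <-> ψ = 1 <-> 2 = 2
!(χ <-> ψ) = !2 = 1
ψ || χ = 2 || 1 = 2
χ -> φ = 1 -> 1 = 3
(χ -> φ) -> φ = 3 -> 1 = 1
(ψ || χ) <-> ((χ -> φ) -> φ) = 2 <-> 1 = 2
!(χ <-> ψ) <-> ((ψ || χ) <-> ((χ -> φ) -> φ)) = 1 <-> 2 = 2
ψ <-> φ = 2 <-> 1 = 2
(ψ <-> φ) || χ = 2 || 1 = 2
!((ψ <-> φ) || χ) = !2 = 1
!ψ = !2 = 1
χ || φ = 1 || 1 = 1
!ψ || (χ || φ) = 1 || 1 = 1
!((ψ <-> φ) || χ) || (!ψ || (χ || φ)) = 1 || 1 = 1
(!(χ <-> ψ) <-> ((ψ || χ) <-> ((χ -> φ) -> φ))) || (!((ψ <-> φ) || χ) || (!ψ || (χ || φ))) = 2 || 1 = 2
!φ = !1 = 2
!φ <-> ψ = 2 <-> 2 = 3
χ -> φ = 1 -> 1 = 3
!ψ = !2 = 1
!ψ -> φ = 1 -> 1 = 3
(χ -> φ) -> (!ψ -> φ) = 3 -> 3 = 3
(!φ <-> ψ) <-> ((χ -> φ) -> (!ψ -> φ)) = 3 <-> 3 = 3
!((!φ <-> ψ) <-> ((χ -> φ) -> (!ψ -> φ))) = !3 = 0
((!(χ <-> ψ) <-> ((ψ || χ) <-> ((χ -> φ) -> φ))) || (!((ψ <-> φ) || χ) || (!ψ || (χ || φ)))) -> !((!φ <-> ψ) <-> ((χ -> φ) -> (!ψ -> φ))) = 2 -> 0 = 1

1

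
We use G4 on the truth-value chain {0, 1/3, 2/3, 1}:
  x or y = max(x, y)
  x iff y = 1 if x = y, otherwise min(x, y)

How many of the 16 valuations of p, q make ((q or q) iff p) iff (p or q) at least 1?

1

p = 0, q = 0 ↦ 0  <
p = 0, q = 1/3 ↦ 0  <
p = 0, q = 2/3 ↦ 0  <
p = 0, q = 1 ↦ 0  <
p = 1/3, q = 0 ↦ 0  <
p = 1/3, q = 1/3 ↦ 1/3  <
p = 1/3, q = 2/3 ↦ 1/3  <
p = 1/3, q = 1 ↦ 1/3  <
p = 2/3, q = 0 ↦ 0  <
p = 2/3, q = 1/3 ↦ 1/3  <
p = 2/3, q = 2/3 ↦ 2/3  <
p = 2/3, q = 1 ↦ 2/3  <
p = 1, q = 0 ↦ 0  <
p = 1, q = 1/3 ↦ 1/3  <
p = 1, q = 2/3 ↦ 2/3  <
p = 1, q = 1 ↦ 1  ≥
So 1 of the 16 assignments meets the threshold.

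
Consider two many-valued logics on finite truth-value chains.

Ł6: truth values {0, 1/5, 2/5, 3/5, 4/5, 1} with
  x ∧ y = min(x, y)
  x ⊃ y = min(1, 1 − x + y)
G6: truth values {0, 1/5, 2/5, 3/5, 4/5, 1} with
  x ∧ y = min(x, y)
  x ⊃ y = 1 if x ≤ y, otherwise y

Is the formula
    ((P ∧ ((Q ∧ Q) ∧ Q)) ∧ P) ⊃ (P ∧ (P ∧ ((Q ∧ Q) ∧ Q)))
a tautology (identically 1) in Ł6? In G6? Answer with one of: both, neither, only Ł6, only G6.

In Ł6: every assignment gives 1 — tautology.
In G6: every assignment gives 1 — tautology.

both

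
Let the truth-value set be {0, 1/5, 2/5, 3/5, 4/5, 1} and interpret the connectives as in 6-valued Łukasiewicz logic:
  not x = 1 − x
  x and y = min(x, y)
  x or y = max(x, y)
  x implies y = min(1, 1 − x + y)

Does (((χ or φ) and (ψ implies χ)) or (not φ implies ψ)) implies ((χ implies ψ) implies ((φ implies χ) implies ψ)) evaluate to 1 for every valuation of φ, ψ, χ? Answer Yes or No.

No

Counterexample: take φ = 1/5, ψ = 1/5, χ = 1/5.
χ or φ = 1/5 or 1/5 = 1/5
ψ implies χ = 1/5 implies 1/5 = 1
(χ or φ) and (ψ implies χ) = 1/5 and 1 = 1/5
not φ = not 1/5 = 4/5
not φ implies ψ = 4/5 implies 1/5 = 2/5
((χ or φ) and (ψ implies χ)) or (not φ implies ψ) = 1/5 or 2/5 = 2/5
χ implies ψ = 1/5 implies 1/5 = 1
φ implies χ = 1/5 implies 1/5 = 1
(φ implies χ) implies ψ = 1 implies 1/5 = 1/5
(χ implies ψ) implies ((φ implies χ) implies ψ) = 1 implies 1/5 = 1/5
(((χ or φ) and (ψ implies χ)) or (not φ implies ψ)) implies ((χ implies ψ) implies ((φ implies χ) implies ψ)) = 2/5 implies 1/5 = 4/5
This gives 4/5 ≠ 1.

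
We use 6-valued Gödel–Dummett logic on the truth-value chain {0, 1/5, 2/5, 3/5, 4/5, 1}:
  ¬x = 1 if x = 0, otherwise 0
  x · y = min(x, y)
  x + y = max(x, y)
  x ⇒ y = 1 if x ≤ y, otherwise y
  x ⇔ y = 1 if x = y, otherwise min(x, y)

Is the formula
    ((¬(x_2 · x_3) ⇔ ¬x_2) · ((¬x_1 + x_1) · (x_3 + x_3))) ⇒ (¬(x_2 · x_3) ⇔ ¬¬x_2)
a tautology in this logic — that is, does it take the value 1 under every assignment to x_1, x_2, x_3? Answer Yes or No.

No

Counterexample: take x_1 = 0, x_2 = 0, x_3 = 1/5.
x_2 · x_3 = 0 · 1/5 = 0
¬(x_2 · x_3) = ¬0 = 1
¬x_2 = ¬0 = 1
¬(x_2 · x_3) ⇔ ¬x_2 = 1 ⇔ 1 = 1
¬x_1 = ¬0 = 1
¬x_1 + x_1 = 1 + 0 = 1
x_3 + x_3 = 1/5 + 1/5 = 1/5
(¬x_1 + x_1) · (x_3 + x_3) = 1 · 1/5 = 1/5
(¬(x_2 · x_3) ⇔ ¬x_2) · ((¬x_1 + x_1) · (x_3 + x_3)) = 1 · 1/5 = 1/5
x_2 · x_3 = 0 · 1/5 = 0
¬(x_2 · x_3) = ¬0 = 1
¬x_2 = ¬0 = 1
¬¬x_2 = ¬1 = 0
¬(x_2 · x_3) ⇔ ¬¬x_2 = 1 ⇔ 0 = 0
((¬(x_2 · x_3) ⇔ ¬x_2) · ((¬x_1 + x_1) · (x_3 + x_3))) ⇒ (¬(x_2 · x_3) ⇔ ¬¬x_2) = 1/5 ⇒ 0 = 0
This gives 0 ≠ 1.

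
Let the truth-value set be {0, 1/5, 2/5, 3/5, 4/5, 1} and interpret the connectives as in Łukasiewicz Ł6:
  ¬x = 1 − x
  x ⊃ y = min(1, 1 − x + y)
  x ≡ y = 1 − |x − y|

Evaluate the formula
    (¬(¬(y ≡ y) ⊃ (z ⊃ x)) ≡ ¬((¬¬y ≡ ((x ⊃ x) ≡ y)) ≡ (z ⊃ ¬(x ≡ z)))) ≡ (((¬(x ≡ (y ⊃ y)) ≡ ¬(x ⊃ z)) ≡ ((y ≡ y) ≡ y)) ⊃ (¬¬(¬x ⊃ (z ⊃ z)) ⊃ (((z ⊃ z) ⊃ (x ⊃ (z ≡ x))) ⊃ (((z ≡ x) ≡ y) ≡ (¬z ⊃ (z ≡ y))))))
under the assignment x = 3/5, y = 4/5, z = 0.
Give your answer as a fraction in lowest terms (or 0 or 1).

4/5

y ≡ y = 4/5 ≡ 4/5 = 1
¬(y ≡ y) = ¬1 = 0
z ⊃ x = 0 ⊃ 3/5 = 1
¬(y ≡ y) ⊃ (z ⊃ x) = 0 ⊃ 1 = 1
¬(¬(y ≡ y) ⊃ (z ⊃ x)) = ¬1 = 0
¬y = ¬4/5 = 1/5
¬¬y = ¬1/5 = 4/5
x ⊃ x = 3/5 ⊃ 3/5 = 1
(x ⊃ x) ≡ y = 1 ≡ 4/5 = 4/5
¬¬y ≡ ((x ⊃ x) ≡ y) = 4/5 ≡ 4/5 = 1
x ≡ z = 3/5 ≡ 0 = 2/5
¬(x ≡ z) = ¬2/5 = 3/5
z ⊃ ¬(x ≡ z) = 0 ⊃ 3/5 = 1
(¬¬y ≡ ((x ⊃ x) ≡ y)) ≡ (z ⊃ ¬(x ≡ z)) = 1 ≡ 1 = 1
¬((¬¬y ≡ ((x ⊃ x) ≡ y)) ≡ (z ⊃ ¬(x ≡ z))) = ¬1 = 0
¬(¬(y ≡ y) ⊃ (z ⊃ x)) ≡ ¬((¬¬y ≡ ((x ⊃ x) ≡ y)) ≡ (z ⊃ ¬(x ≡ z))) = 0 ≡ 0 = 1
y ⊃ y = 4/5 ⊃ 4/5 = 1
x ≡ (y ⊃ y) = 3/5 ≡ 1 = 3/5
¬(x ≡ (y ⊃ y)) = ¬3/5 = 2/5
x ⊃ z = 3/5 ⊃ 0 = 2/5
¬(x ⊃ z) = ¬2/5 = 3/5
¬(x ≡ (y ⊃ y)) ≡ ¬(x ⊃ z) = 2/5 ≡ 3/5 = 4/5
y ≡ y = 4/5 ≡ 4/5 = 1
(y ≡ y) ≡ y = 1 ≡ 4/5 = 4/5
(¬(x ≡ (y ⊃ y)) ≡ ¬(x ⊃ z)) ≡ ((y ≡ y) ≡ y) = 4/5 ≡ 4/5 = 1
¬x = ¬3/5 = 2/5
z ⊃ z = 0 ⊃ 0 = 1
¬x ⊃ (z ⊃ z) = 2/5 ⊃ 1 = 1
¬(¬x ⊃ (z ⊃ z)) = ¬1 = 0
¬¬(¬x ⊃ (z ⊃ z)) = ¬0 = 1
z ⊃ z = 0 ⊃ 0 = 1
z ≡ x = 0 ≡ 3/5 = 2/5
x ⊃ (z ≡ x) = 3/5 ⊃ 2/5 = 4/5
(z ⊃ z) ⊃ (x ⊃ (z ≡ x)) = 1 ⊃ 4/5 = 4/5
z ≡ x = 0 ≡ 3/5 = 2/5
(z ≡ x) ≡ y = 2/5 ≡ 4/5 = 3/5
¬z = ¬0 = 1
z ≡ y = 0 ≡ 4/5 = 1/5
¬z ⊃ (z ≡ y) = 1 ⊃ 1/5 = 1/5
((z ≡ x) ≡ y) ≡ (¬z ⊃ (z ≡ y)) = 3/5 ≡ 1/5 = 3/5
((z ⊃ z) ⊃ (x ⊃ (z ≡ x))) ⊃ (((z ≡ x) ≡ y) ≡ (¬z ⊃ (z ≡ y))) = 4/5 ⊃ 3/5 = 4/5
¬¬(¬x ⊃ (z ⊃ z)) ⊃ (((z ⊃ z) ⊃ (x ⊃ (z ≡ x))) ⊃ (((z ≡ x) ≡ y) ≡ (¬z ⊃ (z ≡ y)))) = 1 ⊃ 4/5 = 4/5
((¬(x ≡ (y ⊃ y)) ≡ ¬(x ⊃ z)) ≡ ((y ≡ y) ≡ y)) ⊃ (¬¬(¬x ⊃ (z ⊃ z)) ⊃ (((z ⊃ z) ⊃ (x ⊃ (z ≡ x))) ⊃ (((z ≡ x) ≡ y) ≡ (¬z ⊃ (z ≡ y))))) = 1 ⊃ 4/5 = 4/5
(¬(¬(y ≡ y) ⊃ (z ⊃ x)) ≡ ¬((¬¬y ≡ ((x ⊃ x) ≡ y)) ≡ (z ⊃ ¬(x ≡ z)))) ≡ (((¬(x ≡ (y ⊃ y)) ≡ ¬(x ⊃ z)) ≡ ((y ≡ y) ≡ y)) ⊃ (¬¬(¬x ⊃ (z ⊃ z)) ⊃ (((z ⊃ z) ⊃ (x ⊃ (z ≡ x))) ⊃ (((z ≡ x) ≡ y) ≡ (¬z ⊃ (z ≡ y)))))) = 1 ≡ 4/5 = 4/5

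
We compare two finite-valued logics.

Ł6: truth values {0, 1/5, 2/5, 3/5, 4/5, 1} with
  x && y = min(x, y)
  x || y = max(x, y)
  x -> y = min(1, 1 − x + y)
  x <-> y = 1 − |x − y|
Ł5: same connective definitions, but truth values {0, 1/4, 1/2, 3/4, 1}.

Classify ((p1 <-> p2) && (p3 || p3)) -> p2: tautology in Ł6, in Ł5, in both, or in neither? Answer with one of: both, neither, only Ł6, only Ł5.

neither

In Ł6: at p1 = 0, p2 = 0, p3 = 1/5 the value is 4/5 — not a tautology.
In Ł5: at p1 = 0, p2 = 0, p3 = 1/4 the value is 3/4 — not a tautology.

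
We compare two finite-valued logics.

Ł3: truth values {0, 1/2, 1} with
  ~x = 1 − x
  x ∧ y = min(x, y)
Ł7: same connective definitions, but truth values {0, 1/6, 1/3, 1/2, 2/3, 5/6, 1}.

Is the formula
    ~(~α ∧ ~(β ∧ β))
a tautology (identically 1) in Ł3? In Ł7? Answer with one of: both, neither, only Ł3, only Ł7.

In Ł3: at α = 0, β = 0 the value is 0 — not a tautology.
In Ł7: at α = 0, β = 0 the value is 0 — not a tautology.

neither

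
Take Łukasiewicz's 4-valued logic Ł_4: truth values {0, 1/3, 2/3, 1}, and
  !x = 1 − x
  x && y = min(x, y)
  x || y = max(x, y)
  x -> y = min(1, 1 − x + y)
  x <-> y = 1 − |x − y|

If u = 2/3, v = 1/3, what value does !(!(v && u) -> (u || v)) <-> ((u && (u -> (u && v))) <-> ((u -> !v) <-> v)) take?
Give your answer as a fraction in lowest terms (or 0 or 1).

1/3

v && u = 1/3 && 2/3 = 1/3
!(v && u) = !1/3 = 2/3
u || v = 2/3 || 1/3 = 2/3
!(v && u) -> (u || v) = 2/3 -> 2/3 = 1
!(!(v && u) -> (u || v)) = !1 = 0
u && v = 2/3 && 1/3 = 1/3
u -> (u && v) = 2/3 -> 1/3 = 2/3
u && (u -> (u && v)) = 2/3 && 2/3 = 2/3
!v = !1/3 = 2/3
u -> !v = 2/3 -> 2/3 = 1
(u -> !v) <-> v = 1 <-> 1/3 = 1/3
(u && (u -> (u && v))) <-> ((u -> !v) <-> v) = 2/3 <-> 1/3 = 2/3
!(!(v && u) -> (u || v)) <-> ((u && (u -> (u && v))) <-> ((u -> !v) <-> v)) = 0 <-> 2/3 = 1/3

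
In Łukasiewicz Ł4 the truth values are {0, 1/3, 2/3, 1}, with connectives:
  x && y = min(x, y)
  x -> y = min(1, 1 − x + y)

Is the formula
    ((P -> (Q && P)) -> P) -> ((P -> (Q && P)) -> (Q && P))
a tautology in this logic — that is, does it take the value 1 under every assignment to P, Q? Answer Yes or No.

No

Counterexample: take P = 1/3, Q = 0.
Q && P = 0 && 1/3 = 0
P -> (Q && P) = 1/3 -> 0 = 2/3
(P -> (Q && P)) -> P = 2/3 -> 1/3 = 2/3
Q && P = 0 && 1/3 = 0
P -> (Q && P) = 1/3 -> 0 = 2/3
Q && P = 0 && 1/3 = 0
(P -> (Q && P)) -> (Q && P) = 2/3 -> 0 = 1/3
((P -> (Q && P)) -> P) -> ((P -> (Q && P)) -> (Q && P)) = 2/3 -> 1/3 = 2/3
This gives 2/3 ≠ 1.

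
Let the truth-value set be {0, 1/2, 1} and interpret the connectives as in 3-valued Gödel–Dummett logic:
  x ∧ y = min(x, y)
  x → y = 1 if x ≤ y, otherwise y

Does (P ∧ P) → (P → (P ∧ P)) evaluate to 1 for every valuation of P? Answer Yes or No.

Yes

P = 0 ↦ 1
P = 1/2 ↦ 1
P = 1 ↦ 1
Every assignment gives a value ≥ 1.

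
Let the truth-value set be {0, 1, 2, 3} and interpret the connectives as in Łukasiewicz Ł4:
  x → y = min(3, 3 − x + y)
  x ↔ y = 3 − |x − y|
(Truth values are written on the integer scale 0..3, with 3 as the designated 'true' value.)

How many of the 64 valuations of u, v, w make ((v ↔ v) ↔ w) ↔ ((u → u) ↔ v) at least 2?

40

value 3: 16 assignments (counts)
value 2: 24 assignments (counts)
value 1: 16 assignments
value 0: 8 assignments
So 40 of the 64 assignments meet the threshold.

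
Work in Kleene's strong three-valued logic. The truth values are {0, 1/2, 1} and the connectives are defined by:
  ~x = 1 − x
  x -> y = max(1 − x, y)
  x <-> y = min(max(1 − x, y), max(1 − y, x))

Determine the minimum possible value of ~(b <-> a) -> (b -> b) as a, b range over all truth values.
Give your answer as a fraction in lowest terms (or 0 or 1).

Take a = 0, b = 1/2:
b <-> a = 1/2 <-> 0 = 1/2
~(b <-> a) = ~1/2 = 1/2
b -> b = 1/2 -> 1/2 = 1/2
~(b <-> a) -> (b -> b) = 1/2 -> 1/2 = 1/2
No assignment yields a value below 1/2, so this is the minimum.

1/2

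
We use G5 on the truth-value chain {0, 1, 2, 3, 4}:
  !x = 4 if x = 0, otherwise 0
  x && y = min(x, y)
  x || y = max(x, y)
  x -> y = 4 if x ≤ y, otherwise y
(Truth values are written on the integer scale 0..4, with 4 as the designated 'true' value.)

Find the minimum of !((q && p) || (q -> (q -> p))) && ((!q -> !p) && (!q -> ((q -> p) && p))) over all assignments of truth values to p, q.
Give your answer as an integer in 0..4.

Take p = 0, q = 0:
q && p = 0 && 0 = 0
q -> p = 0 -> 0 = 4
q -> (q -> p) = 0 -> 4 = 4
(q && p) || (q -> (q -> p)) = 0 || 4 = 4
!((q && p) || (q -> (q -> p))) = !4 = 0
!q = !0 = 4
!p = !0 = 4
!q -> !p = 4 -> 4 = 4
!q = !0 = 4
q -> p = 0 -> 0 = 4
(q -> p) && p = 4 && 0 = 0
!q -> ((q -> p) && p) = 4 -> 0 = 0
(!q -> !p) && (!q -> ((q -> p) && p)) = 4 && 0 = 0
!((q && p) || (q -> (q -> p))) && ((!q -> !p) && (!q -> ((q -> p) && p))) = 0 && 0 = 0
No assignment yields a value below 0, so this is the minimum.

0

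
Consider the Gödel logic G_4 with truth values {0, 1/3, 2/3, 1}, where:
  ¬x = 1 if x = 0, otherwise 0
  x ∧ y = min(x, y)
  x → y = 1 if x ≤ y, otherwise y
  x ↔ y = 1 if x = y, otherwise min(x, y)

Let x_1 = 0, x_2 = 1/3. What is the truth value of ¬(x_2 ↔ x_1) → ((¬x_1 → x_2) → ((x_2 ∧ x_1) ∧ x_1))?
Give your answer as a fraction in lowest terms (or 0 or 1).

0

x_2 ↔ x_1 = 1/3 ↔ 0 = 0
¬(x_2 ↔ x_1) = ¬0 = 1
¬x_1 = ¬0 = 1
¬x_1 → x_2 = 1 → 1/3 = 1/3
x_2 ∧ x_1 = 1/3 ∧ 0 = 0
(x_2 ∧ x_1) ∧ x_1 = 0 ∧ 0 = 0
(¬x_1 → x_2) → ((x_2 ∧ x_1) ∧ x_1) = 1/3 → 0 = 0
¬(x_2 ↔ x_1) → ((¬x_1 → x_2) → ((x_2 ∧ x_1) ∧ x_1)) = 1 → 0 = 0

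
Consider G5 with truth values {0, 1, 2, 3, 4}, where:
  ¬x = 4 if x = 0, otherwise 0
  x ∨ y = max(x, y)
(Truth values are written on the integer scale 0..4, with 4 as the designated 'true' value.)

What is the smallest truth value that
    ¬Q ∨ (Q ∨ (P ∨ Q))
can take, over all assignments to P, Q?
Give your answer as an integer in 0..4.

Take P = 0, Q = 1:
¬Q = ¬1 = 0
P ∨ Q = 0 ∨ 1 = 1
Q ∨ (P ∨ Q) = 1 ∨ 1 = 1
¬Q ∨ (Q ∨ (P ∨ Q)) = 0 ∨ 1 = 1
No assignment yields a value below 1, so this is the minimum.

1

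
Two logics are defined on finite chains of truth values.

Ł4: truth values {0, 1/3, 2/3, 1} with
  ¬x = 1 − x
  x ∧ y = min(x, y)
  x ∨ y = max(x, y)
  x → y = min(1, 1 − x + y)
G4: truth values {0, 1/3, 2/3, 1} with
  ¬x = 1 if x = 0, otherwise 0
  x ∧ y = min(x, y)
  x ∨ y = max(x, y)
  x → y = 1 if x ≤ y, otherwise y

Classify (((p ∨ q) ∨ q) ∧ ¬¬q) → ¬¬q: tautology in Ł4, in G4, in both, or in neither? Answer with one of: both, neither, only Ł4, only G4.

In Ł4: every assignment gives 1 — tautology.
In G4: every assignment gives 1 — tautology.

both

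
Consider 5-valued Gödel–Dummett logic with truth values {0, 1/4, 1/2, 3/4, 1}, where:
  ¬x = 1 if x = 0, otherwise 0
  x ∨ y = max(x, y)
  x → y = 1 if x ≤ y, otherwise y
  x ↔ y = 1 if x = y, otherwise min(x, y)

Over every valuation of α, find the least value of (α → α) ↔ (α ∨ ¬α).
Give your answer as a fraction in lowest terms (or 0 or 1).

1/4

Take α = 1/4:
α → α = 1/4 → 1/4 = 1
¬α = ¬1/4 = 0
α ∨ ¬α = 1/4 ∨ 0 = 1/4
(α → α) ↔ (α ∨ ¬α) = 1 ↔ 1/4 = 1/4
No assignment yields a value below 1/4, so this is the minimum.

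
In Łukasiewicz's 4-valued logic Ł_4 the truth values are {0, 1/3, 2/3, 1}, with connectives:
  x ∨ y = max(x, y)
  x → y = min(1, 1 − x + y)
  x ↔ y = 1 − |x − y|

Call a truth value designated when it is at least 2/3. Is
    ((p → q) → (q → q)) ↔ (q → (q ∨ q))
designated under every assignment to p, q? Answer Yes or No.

Yes

p = 0, q = 0 ↦ 1
p = 0, q = 1/3 ↦ 1
p = 0, q = 2/3 ↦ 1
p = 0, q = 1 ↦ 1
p = 1/3, q = 0 ↦ 1
p = 1/3, q = 1/3 ↦ 1
p = 1/3, q = 2/3 ↦ 1
p = 1/3, q = 1 ↦ 1
p = 2/3, q = 0 ↦ 1
p = 2/3, q = 1/3 ↦ 1
p = 2/3, q = 2/3 ↦ 1
p = 2/3, q = 1 ↦ 1
p = 1, q = 0 ↦ 1
p = 1, q = 1/3 ↦ 1
p = 1, q = 2/3 ↦ 1
p = 1, q = 1 ↦ 1
Every assignment gives a value ≥ 2/3.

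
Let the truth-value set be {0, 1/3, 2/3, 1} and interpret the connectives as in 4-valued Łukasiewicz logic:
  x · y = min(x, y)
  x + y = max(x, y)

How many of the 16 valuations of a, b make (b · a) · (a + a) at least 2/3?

a = 0, b = 0 ↦ 0  <
a = 0, b = 1/3 ↦ 0  <
a = 0, b = 2/3 ↦ 0  <
a = 0, b = 1 ↦ 0  <
a = 1/3, b = 0 ↦ 0  <
a = 1/3, b = 1/3 ↦ 1/3  <
a = 1/3, b = 2/3 ↦ 1/3  <
a = 1/3, b = 1 ↦ 1/3  <
a = 2/3, b = 0 ↦ 0  <
a = 2/3, b = 1/3 ↦ 1/3  <
a = 2/3, b = 2/3 ↦ 2/3  ≥
a = 2/3, b = 1 ↦ 2/3  ≥
a = 1, b = 0 ↦ 0  <
a = 1, b = 1/3 ↦ 1/3  <
a = 1, b = 2/3 ↦ 2/3  ≥
a = 1, b = 1 ↦ 1  ≥
So 4 of the 16 assignments meet the threshold.

4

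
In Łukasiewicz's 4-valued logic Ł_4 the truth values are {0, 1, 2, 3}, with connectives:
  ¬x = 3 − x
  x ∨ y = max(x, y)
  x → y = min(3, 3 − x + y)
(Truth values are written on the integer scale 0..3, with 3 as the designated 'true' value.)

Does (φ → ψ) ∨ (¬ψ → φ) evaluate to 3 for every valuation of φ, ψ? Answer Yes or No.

Counterexample: take φ = 1, ψ = 0.
φ → ψ = 1 → 0 = 2
¬ψ = ¬0 = 3
¬ψ → φ = 3 → 1 = 1
(φ → ψ) ∨ (¬ψ → φ) = 2 ∨ 1 = 2
This gives 2 ≠ 3.

No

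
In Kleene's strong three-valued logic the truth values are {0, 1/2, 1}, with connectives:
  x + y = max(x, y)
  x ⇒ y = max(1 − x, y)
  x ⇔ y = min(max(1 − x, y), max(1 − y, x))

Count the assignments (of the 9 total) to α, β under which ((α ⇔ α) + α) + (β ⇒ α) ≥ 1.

α = 0, β = 0 ↦ 1  ≥
α = 0, β = 1/2 ↦ 1  ≥
α = 0, β = 1 ↦ 1  ≥
α = 1/2, β = 0 ↦ 1  ≥
α = 1/2, β = 1/2 ↦ 1/2  <
α = 1/2, β = 1 ↦ 1/2  <
α = 1, β = 0 ↦ 1  ≥
α = 1, β = 1/2 ↦ 1  ≥
α = 1, β = 1 ↦ 1  ≥
So 7 of the 9 assignments meet the threshold.

7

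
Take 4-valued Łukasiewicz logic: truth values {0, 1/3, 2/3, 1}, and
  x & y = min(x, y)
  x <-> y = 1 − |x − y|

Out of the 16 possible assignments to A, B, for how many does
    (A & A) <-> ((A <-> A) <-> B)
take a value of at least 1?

A = 0, B = 0 ↦ 1  ≥
A = 0, B = 1/3 ↦ 2/3  <
A = 0, B = 2/3 ↦ 1/3  <
A = 0, B = 1 ↦ 0  <
A = 1/3, B = 0 ↦ 2/3  <
A = 1/3, B = 1/3 ↦ 1  ≥
A = 1/3, B = 2/3 ↦ 2/3  <
A = 1/3, B = 1 ↦ 1/3  <
A = 2/3, B = 0 ↦ 1/3  <
A = 2/3, B = 1/3 ↦ 2/3  <
A = 2/3, B = 2/3 ↦ 1  ≥
A = 2/3, B = 1 ↦ 2/3  <
A = 1, B = 0 ↦ 0  <
A = 1, B = 1/3 ↦ 1/3  <
A = 1, B = 2/3 ↦ 2/3  <
A = 1, B = 1 ↦ 1  ≥
So 4 of the 16 assignments meet the threshold.

4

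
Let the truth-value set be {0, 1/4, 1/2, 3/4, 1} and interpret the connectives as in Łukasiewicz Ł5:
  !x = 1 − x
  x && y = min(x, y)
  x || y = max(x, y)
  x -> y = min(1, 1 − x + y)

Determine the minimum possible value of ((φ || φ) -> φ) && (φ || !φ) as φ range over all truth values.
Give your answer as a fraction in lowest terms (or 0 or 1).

1/2

Take φ = 1/2:
φ || φ = 1/2 || 1/2 = 1/2
(φ || φ) -> φ = 1/2 -> 1/2 = 1
!φ = !1/2 = 1/2
φ || !φ = 1/2 || 1/2 = 1/2
((φ || φ) -> φ) && (φ || !φ) = 1 && 1/2 = 1/2
No assignment yields a value below 1/2, so this is the minimum.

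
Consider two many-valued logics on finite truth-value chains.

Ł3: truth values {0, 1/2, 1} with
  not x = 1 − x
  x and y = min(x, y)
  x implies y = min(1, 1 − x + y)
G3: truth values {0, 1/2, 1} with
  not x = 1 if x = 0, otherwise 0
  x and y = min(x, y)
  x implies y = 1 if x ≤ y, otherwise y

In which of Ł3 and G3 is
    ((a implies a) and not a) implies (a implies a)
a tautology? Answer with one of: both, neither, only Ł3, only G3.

In Ł3: every assignment gives 1 — tautology.
In G3: every assignment gives 1 — tautology.

both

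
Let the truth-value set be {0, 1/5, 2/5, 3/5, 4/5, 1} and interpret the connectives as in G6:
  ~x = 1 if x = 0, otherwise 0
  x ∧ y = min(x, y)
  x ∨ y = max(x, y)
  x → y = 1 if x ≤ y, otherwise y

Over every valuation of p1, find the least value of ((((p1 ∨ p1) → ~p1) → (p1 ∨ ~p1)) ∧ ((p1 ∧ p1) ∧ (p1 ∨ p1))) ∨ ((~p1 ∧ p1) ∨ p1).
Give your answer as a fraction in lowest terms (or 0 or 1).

Take p1 = 0:
p1 ∨ p1 = 0 ∨ 0 = 0
~p1 = ~0 = 1
(p1 ∨ p1) → ~p1 = 0 → 1 = 1
~p1 = ~0 = 1
p1 ∨ ~p1 = 0 ∨ 1 = 1
((p1 ∨ p1) → ~p1) → (p1 ∨ ~p1) = 1 → 1 = 1
p1 ∧ p1 = 0 ∧ 0 = 0
p1 ∨ p1 = 0 ∨ 0 = 0
(p1 ∧ p1) ∧ (p1 ∨ p1) = 0 ∧ 0 = 0
(((p1 ∨ p1) → ~p1) → (p1 ∨ ~p1)) ∧ ((p1 ∧ p1) ∧ (p1 ∨ p1)) = 1 ∧ 0 = 0
~p1 = ~0 = 1
~p1 ∧ p1 = 1 ∧ 0 = 0
(~p1 ∧ p1) ∨ p1 = 0 ∨ 0 = 0
((((p1 ∨ p1) → ~p1) → (p1 ∨ ~p1)) ∧ ((p1 ∧ p1) ∧ (p1 ∨ p1))) ∨ ((~p1 ∧ p1) ∨ p1) = 0 ∨ 0 = 0
No assignment yields a value below 0, so this is the minimum.

0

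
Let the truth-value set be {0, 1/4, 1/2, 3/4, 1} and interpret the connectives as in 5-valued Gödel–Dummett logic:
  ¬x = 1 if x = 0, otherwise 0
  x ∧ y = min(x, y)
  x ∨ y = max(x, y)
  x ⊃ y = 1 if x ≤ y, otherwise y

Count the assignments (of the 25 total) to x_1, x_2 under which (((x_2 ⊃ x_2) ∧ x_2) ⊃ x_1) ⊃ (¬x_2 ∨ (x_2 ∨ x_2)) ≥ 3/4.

18

value 1: 16 assignments (counts)
value 3/4: 2 assignments (counts)
value 1/2: 3 assignments
value 1/4: 4 assignments
So 18 of the 25 assignments meet the threshold.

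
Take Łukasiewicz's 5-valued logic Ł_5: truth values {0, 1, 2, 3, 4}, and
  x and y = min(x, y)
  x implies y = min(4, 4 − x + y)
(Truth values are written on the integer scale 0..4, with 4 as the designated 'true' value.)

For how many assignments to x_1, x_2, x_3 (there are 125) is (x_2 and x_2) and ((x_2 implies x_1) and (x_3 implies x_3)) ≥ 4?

5

value 4: 5 assignments (counts)
value 3: 20 assignments
value 2: 35 assignments
value 1: 35 assignments
value 0: 30 assignments
So 5 of the 125 assignments meet the threshold.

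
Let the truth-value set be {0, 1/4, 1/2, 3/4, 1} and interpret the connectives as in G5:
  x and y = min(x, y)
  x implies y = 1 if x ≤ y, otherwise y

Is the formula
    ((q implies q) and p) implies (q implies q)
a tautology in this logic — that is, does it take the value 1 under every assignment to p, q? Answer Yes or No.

At p = 3/4, q = 0, for instance:
q implies q = 0 implies 0 = 1
(q implies q) and p = 1 and 3/4 = 3/4
((q implies q) and p) implies (q implies q) = 3/4 implies 1 = 1
and checking the remaining 24 assignments likewise gives ≥ 1 in every case.

Yes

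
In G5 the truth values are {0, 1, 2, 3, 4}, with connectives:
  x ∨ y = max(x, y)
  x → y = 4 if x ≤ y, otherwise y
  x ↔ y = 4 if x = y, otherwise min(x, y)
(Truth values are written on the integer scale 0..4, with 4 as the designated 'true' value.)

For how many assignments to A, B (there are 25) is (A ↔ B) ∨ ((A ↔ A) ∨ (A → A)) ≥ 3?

value 4: 25 assignments (counts)
So 25 of the 25 assignments meet the threshold.

25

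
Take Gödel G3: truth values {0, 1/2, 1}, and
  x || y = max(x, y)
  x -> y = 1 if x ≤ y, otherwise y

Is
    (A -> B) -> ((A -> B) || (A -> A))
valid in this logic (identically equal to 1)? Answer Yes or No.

A = 0, B = 0 ↦ 1
A = 0, B = 1/2 ↦ 1
A = 0, B = 1 ↦ 1
A = 1/2, B = 0 ↦ 1
A = 1/2, B = 1/2 ↦ 1
A = 1/2, B = 1 ↦ 1
A = 1, B = 0 ↦ 1
A = 1, B = 1/2 ↦ 1
A = 1, B = 1 ↦ 1
Every assignment gives a value ≥ 1.

Yes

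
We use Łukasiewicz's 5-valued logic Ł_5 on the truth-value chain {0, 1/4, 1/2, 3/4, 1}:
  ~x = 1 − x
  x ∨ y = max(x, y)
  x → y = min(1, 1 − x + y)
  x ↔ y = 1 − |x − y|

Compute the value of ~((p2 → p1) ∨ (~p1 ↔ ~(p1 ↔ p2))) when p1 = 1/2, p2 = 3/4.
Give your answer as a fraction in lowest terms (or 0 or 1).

p2 → p1 = 3/4 → 1/2 = 3/4
~p1 = ~1/2 = 1/2
p1 ↔ p2 = 1/2 ↔ 3/4 = 3/4
~(p1 ↔ p2) = ~3/4 = 1/4
~p1 ↔ ~(p1 ↔ p2) = 1/2 ↔ 1/4 = 3/4
(p2 → p1) ∨ (~p1 ↔ ~(p1 ↔ p2)) = 3/4 ∨ 3/4 = 3/4
~((p2 → p1) ∨ (~p1 ↔ ~(p1 ↔ p2))) = ~3/4 = 1/4

1/4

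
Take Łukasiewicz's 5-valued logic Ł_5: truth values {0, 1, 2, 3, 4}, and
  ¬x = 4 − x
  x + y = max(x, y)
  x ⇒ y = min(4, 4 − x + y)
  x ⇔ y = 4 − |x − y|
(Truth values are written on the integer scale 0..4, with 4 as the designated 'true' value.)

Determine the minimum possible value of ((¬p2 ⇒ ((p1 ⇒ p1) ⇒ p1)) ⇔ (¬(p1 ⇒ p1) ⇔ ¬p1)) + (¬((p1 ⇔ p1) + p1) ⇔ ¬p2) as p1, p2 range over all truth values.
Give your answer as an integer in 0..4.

Take p1 = 0, p2 = 2:
¬p2 = ¬2 = 2
p1 ⇒ p1 = 0 ⇒ 0 = 4
(p1 ⇒ p1) ⇒ p1 = 4 ⇒ 0 = 0
¬p2 ⇒ ((p1 ⇒ p1) ⇒ p1) = 2 ⇒ 0 = 2
p1 ⇒ p1 = 0 ⇒ 0 = 4
¬(p1 ⇒ p1) = ¬4 = 0
¬p1 = ¬0 = 4
¬(p1 ⇒ p1) ⇔ ¬p1 = 0 ⇔ 4 = 0
(¬p2 ⇒ ((p1 ⇒ p1) ⇒ p1)) ⇔ (¬(p1 ⇒ p1) ⇔ ¬p1) = 2 ⇔ 0 = 2
p1 ⇔ p1 = 0 ⇔ 0 = 4
(p1 ⇔ p1) + p1 = 4 + 0 = 4
¬((p1 ⇔ p1) + p1) = ¬4 = 0
¬p2 = ¬2 = 2
¬((p1 ⇔ p1) + p1) ⇔ ¬p2 = 0 ⇔ 2 = 2
((¬p2 ⇒ ((p1 ⇒ p1) ⇒ p1)) ⇔ (¬(p1 ⇒ p1) ⇔ ¬p1)) + (¬((p1 ⇔ p1) + p1) ⇔ ¬p2) = 2 + 2 = 2
No assignment yields a value below 2, so this is the minimum.

2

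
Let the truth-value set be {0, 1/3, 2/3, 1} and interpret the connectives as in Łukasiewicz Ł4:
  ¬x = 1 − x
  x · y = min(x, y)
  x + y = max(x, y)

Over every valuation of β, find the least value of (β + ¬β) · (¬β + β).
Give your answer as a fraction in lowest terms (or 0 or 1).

Take β = 1/3:
¬β = ¬1/3 = 2/3
β + ¬β = 1/3 + 2/3 = 2/3
¬β = ¬1/3 = 2/3
¬β + β = 2/3 + 1/3 = 2/3
(β + ¬β) · (¬β + β) = 2/3 · 2/3 = 2/3
No assignment yields a value below 2/3, so this is the minimum.

2/3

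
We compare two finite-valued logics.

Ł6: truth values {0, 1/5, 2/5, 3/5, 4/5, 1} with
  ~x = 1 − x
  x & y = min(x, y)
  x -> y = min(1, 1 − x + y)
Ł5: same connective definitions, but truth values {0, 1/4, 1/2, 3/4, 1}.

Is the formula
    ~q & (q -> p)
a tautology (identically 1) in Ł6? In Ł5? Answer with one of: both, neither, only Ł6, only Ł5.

neither

In Ł6: at p = 0, q = 1/5 the value is 4/5 — not a tautology.
In Ł5: at p = 0, q = 1/4 the value is 3/4 — not a tautology.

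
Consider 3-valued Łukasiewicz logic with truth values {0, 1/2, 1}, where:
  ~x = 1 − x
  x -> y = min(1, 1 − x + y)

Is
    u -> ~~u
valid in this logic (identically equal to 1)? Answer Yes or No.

u = 0 ↦ 1
u = 1/2 ↦ 1
u = 1 ↦ 1
Every assignment gives a value ≥ 1.

Yes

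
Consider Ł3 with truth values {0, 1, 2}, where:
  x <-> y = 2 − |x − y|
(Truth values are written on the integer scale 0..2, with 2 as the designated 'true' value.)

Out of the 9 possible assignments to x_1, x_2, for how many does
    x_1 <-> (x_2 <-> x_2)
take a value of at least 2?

x_1 = 0, x_2 = 0 ↦ 0  <
x_1 = 0, x_2 = 1 ↦ 0  <
x_1 = 0, x_2 = 2 ↦ 0  <
x_1 = 1, x_2 = 0 ↦ 1  <
x_1 = 1, x_2 = 1 ↦ 1  <
x_1 = 1, x_2 = 2 ↦ 1  <
x_1 = 2, x_2 = 0 ↦ 2  ≥
x_1 = 2, x_2 = 1 ↦ 2  ≥
x_1 = 2, x_2 = 2 ↦ 2  ≥
So 3 of the 9 assignments meet the threshold.

3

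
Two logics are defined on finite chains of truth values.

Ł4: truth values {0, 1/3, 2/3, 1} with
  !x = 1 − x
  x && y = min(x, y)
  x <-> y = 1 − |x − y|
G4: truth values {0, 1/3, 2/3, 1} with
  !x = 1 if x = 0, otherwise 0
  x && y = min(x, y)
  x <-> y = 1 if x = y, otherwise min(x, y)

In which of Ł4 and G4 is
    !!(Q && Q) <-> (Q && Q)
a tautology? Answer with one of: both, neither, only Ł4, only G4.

In Ł4: every assignment gives 1 — tautology.
In G4: at Q = 1/3 the value is 1/3 — not a tautology.

only Ł4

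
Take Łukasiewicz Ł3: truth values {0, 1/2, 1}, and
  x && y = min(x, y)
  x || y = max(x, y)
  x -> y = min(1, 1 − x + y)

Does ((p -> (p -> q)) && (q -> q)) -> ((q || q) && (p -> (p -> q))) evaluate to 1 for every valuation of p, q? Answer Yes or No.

No

Counterexample: take p = 0, q = 0.
p -> q = 0 -> 0 = 1
p -> (p -> q) = 0 -> 1 = 1
q -> q = 0 -> 0 = 1
(p -> (p -> q)) && (q -> q) = 1 && 1 = 1
q || q = 0 || 0 = 0
p -> q = 0 -> 0 = 1
p -> (p -> q) = 0 -> 1 = 1
(q || q) && (p -> (p -> q)) = 0 && 1 = 0
((p -> (p -> q)) && (q -> q)) -> ((q || q) && (p -> (p -> q))) = 1 -> 0 = 0
This gives 0 ≠ 1.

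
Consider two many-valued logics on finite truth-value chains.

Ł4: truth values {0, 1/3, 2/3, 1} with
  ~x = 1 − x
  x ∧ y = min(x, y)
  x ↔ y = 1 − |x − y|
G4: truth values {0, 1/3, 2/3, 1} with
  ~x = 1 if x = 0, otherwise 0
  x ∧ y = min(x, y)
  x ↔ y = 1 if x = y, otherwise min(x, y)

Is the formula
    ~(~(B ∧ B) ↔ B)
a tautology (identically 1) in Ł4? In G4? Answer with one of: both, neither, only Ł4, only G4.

In Ł4: at B = 1/3 the value is 1/3 — not a tautology.
In G4: every assignment gives 1 — tautology.

only G4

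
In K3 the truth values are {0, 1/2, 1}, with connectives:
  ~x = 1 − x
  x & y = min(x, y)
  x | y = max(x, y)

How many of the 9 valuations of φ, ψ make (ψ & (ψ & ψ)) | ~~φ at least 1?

φ = 0, ψ = 0 ↦ 0  <
φ = 0, ψ = 1/2 ↦ 1/2  <
φ = 0, ψ = 1 ↦ 1  ≥
φ = 1/2, ψ = 0 ↦ 1/2  <
φ = 1/2, ψ = 1/2 ↦ 1/2  <
φ = 1/2, ψ = 1 ↦ 1  ≥
φ = 1, ψ = 0 ↦ 1  ≥
φ = 1, ψ = 1/2 ↦ 1  ≥
φ = 1, ψ = 1 ↦ 1  ≥
So 5 of the 9 assignments meet the threshold.

5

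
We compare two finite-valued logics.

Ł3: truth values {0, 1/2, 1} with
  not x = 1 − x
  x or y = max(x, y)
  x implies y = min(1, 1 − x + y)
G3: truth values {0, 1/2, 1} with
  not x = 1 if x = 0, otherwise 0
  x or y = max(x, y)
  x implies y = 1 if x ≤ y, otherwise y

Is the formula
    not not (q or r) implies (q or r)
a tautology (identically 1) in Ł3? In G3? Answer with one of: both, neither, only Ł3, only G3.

In Ł3: every assignment gives 1 — tautology.
In G3: at q = 0, r = 1/2 the value is 1/2 — not a tautology.

only Ł3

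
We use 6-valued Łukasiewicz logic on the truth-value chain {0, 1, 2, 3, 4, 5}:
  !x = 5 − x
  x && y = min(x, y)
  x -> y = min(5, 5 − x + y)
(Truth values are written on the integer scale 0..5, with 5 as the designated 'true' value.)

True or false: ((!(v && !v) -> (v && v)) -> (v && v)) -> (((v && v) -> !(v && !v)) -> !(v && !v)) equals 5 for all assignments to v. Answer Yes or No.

v = 0 ↦ 5
v = 1 ↦ 5
v = 2 ↦ 5
v = 3 ↦ 5
v = 4 ↦ 5
v = 5 ↦ 5
Every assignment gives a value ≥ 5.

Yes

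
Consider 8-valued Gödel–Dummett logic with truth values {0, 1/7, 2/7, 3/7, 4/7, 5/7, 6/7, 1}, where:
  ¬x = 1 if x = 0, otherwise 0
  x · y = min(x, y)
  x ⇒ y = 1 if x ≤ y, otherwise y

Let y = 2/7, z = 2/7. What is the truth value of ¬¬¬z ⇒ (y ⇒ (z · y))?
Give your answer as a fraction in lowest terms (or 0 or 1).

1

¬z = ¬2/7 = 0
¬¬z = ¬0 = 1
¬¬¬z = ¬1 = 0
z · y = 2/7 · 2/7 = 2/7
y ⇒ (z · y) = 2/7 ⇒ 2/7 = 1
¬¬¬z ⇒ (y ⇒ (z · y)) = 0 ⇒ 1 = 1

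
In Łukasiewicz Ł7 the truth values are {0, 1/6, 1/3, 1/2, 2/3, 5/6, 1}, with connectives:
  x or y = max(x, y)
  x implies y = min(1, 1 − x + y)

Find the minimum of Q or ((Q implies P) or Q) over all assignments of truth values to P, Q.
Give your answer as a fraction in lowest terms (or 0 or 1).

Take P = 0, Q = 1/2:
Q implies P = 1/2 implies 0 = 1/2
(Q implies P) or Q = 1/2 or 1/2 = 1/2
Q or ((Q implies P) or Q) = 1/2 or 1/2 = 1/2
No assignment yields a value below 1/2, so this is the minimum.

1/2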